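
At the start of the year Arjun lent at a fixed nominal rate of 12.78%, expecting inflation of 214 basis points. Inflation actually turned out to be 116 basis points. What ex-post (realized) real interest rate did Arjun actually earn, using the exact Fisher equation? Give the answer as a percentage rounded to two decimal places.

11.49%

Ex-post: (1 + 0.1278)/(1 + 0.0116) − 1 = 11.4868%
So the realized real rate is 11.49%.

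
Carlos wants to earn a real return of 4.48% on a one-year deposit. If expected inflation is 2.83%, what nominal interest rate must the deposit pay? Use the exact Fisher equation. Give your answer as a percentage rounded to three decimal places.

(1 + i) = (1 + r)(1 + π) = 1.04480 × 1.02830 = 1.07436784
i = 1.07436784 − 1, so the required nominal rate is 7.437%.

7.437%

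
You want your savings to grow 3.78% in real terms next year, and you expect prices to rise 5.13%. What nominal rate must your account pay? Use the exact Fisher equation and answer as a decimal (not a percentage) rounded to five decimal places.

(1 + i) = (1 + r)(1 + π) = 1.03780 × 1.05130 = 1.09103914
i = 1.09103914 − 1, so the required nominal rate is 0.09104.

0.09104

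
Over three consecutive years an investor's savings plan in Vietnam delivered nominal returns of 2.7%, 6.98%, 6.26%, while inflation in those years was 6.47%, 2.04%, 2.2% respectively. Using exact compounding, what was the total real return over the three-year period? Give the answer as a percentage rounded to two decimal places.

Compound the nominal returns: 1.0270 × 1.0698 × 1.0626 = 1.167462.
Compound inflation: 1.0647 × 1.0204 × 1.0220 = 1.110321.
Deflate: 1.167462 / 1.110321 = 1.051464.
Total real return = 1.051464 − 1 → 5.15%.

5.15%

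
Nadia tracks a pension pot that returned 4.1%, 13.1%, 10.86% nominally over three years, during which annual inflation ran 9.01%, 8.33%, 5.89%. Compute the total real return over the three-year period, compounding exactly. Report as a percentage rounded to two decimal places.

Compound the nominal returns: 1.0410 × 1.1310 × 1.1086 = 1.305233.
Compound inflation: 1.0901 × 1.0833 × 1.0589 = 1.250461.
Deflate: 1.305233 / 1.250461 = 1.043802.
Total real return = 1.043802 − 1 → 4.38%.

4.38%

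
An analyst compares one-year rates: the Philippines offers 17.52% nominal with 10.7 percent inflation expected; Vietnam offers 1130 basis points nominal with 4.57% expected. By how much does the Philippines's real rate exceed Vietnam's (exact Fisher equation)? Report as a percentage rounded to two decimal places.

-0.28%

The Philippines: (1 + 0.1752)/(1 + 0.1070) − 1 = 6.1608%
Vietnam: (1 + 0.1130)/(1 + 0.0457) − 1 = 6.4359%
Differential = 6.1608% − 6.4359% = -0.2751% → -0.28%.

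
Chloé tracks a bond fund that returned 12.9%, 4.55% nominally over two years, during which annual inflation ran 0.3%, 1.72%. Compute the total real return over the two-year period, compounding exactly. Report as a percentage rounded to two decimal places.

Nominal growth factor = 1.1290 × 1.0455 = 1.180370
Price-level growth factor = 1.0030 × 1.0172 = 1.020252
Real growth factor = 1.180370 / 1.020252 = 1.156940
Total real return = 1.156940 − 1 → 15.69%.

15.69%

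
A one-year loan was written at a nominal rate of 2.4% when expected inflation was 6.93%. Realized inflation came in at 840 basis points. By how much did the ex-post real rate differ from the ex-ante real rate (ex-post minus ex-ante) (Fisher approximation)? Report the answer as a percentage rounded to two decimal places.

Ex-ante: 2.4% − 6.93% = -4.530%
Ex-post: 2.4% − 8.4% = -6.000%
Difference (ex-post − ex-ante) = -1.4700% → -1.47%.

-1.47%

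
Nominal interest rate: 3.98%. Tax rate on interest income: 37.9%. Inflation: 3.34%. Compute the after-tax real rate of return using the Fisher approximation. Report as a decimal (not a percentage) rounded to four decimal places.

-0.0087

After-tax nominal return = 3.98% × (1 − 0.379) = 2.47158%.
r ≈ 2.47158% − 3.34% → -0.0087.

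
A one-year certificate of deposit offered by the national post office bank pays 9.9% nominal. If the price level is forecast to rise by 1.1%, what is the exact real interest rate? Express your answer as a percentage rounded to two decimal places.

8.70%

1 + r = 1.09900 / 1.01100 = 1.087043
r = 1.087043 − 1 = 8.7043%, i.e. 8.70%.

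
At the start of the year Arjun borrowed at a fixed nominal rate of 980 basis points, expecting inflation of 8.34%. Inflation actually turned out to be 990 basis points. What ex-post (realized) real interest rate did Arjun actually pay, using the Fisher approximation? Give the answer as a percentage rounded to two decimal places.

Ex-post: 9.8% − 9.9% = -0.100%
So the realized real rate is -0.10%.

-0.10%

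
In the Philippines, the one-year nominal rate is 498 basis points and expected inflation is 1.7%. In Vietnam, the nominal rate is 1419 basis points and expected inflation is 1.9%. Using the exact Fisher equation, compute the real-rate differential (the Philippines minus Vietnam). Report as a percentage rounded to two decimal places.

-8.84%

The Philippines: (1 + 0.0498)/(1 + 0.0170) − 1 = 3.2252%
Vietnam: (1 + 0.1419)/(1 + 0.0190) − 1 = 12.0608%
Differential = 3.2252% − 12.0608% = -8.8357% → -8.84%.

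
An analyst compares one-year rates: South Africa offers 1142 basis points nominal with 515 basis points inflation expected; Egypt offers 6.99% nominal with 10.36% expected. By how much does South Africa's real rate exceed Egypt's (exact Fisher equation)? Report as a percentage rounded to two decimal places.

9.02%

South Africa: (1 + 0.1142)/(1 + 0.0515) − 1 = 5.9629%
Egypt: (1 + 0.0699)/(1 + 0.1036) − 1 = -3.0536%
Differential = 5.9629% − (-3.0536%) = 9.0166% → 9.02%.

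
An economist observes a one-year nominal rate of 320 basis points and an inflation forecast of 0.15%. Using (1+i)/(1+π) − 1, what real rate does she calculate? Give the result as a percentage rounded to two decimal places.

By the Fisher identity, 1 + r = (1 + i)/(1 + π).
1 + r = 1.03200 / 1.00150 = 1.030454
r = 1.030454 − 1 = 3.0454%, i.e. 3.05%.

3.05%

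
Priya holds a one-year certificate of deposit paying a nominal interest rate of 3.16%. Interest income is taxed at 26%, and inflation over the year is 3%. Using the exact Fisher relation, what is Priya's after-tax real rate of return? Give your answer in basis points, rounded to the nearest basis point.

After-tax nominal return = 3.16% × (1 − 0.26) = 2.3384%.
1 + r = 1.023384 / 1.03000 = 0.993577
After-tax real rate = 0.993577 − 1 → -64 basis points.

-64 basis points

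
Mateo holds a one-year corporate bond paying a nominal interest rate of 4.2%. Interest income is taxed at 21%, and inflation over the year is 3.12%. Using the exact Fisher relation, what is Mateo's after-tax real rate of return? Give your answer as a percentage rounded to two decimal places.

0.19%

After-tax nominal return = 4.2% × (1 − 0.21) = 3.3180%.
1 + r = 1.03318 / 1.03120 = 1.001920
After-tax real rate = 1.001920 − 1 → 0.19%.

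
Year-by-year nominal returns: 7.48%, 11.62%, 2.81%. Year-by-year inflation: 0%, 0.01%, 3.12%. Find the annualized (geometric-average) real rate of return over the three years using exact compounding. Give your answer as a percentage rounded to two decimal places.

Compound the nominal returns: 1.0748 × 1.1162 × 1.0281 = 1.23340310.
Compound inflation: 1.0000 × 1.0001 × 1.0312 = 1.03130312.
Deflate: 1.23340310 / 1.03130312 = 1.19596564.
Annualized real rate = 1.19596564^(1/3) − 1 = 6.1466% → 6.15%.

6.15%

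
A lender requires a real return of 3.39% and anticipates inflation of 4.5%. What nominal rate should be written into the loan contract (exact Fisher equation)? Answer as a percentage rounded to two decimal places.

(1 + i) = (1 + r)(1 + π) = 1.03390 × 1.04500 = 1.0804255
i = 1.0804255 − 1, so the required nominal rate is 8.04%.

8.04%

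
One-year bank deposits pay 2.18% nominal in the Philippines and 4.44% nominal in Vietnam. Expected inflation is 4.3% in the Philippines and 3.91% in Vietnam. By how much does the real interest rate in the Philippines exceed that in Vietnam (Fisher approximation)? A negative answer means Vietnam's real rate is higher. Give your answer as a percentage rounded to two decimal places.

The Philippines: 2.18% − 4.3% = -2.120%
Vietnam: 4.44% − 3.91% = 0.530%
Differential = -2.650% → -2.65%.

-2.65%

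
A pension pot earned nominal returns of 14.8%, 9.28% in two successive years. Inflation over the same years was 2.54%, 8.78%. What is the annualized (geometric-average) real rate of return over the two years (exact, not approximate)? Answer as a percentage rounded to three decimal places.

6.052%

Compound the nominal returns: 1.1480 × 1.0928 = 1.25453440.
Compound inflation: 1.0254 × 1.0878 = 1.11543012.
Deflate: 1.25453440 / 1.11543012 = 1.12470909.
Annualized real rate = 1.12470909^(1/2) − 1 = 6.0523% → 6.052%.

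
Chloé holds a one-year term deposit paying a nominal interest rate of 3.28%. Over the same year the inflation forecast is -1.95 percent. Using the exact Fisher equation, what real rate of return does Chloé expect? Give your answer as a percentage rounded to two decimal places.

By the Fisher equation, 1 + r = (1 + i)/(1 + π).
1 + r = 1.03280 / 0.98050 = 1.053340
r = 1.053340 − 1 = 5.3340%, i.e. 5.33%.

5.33%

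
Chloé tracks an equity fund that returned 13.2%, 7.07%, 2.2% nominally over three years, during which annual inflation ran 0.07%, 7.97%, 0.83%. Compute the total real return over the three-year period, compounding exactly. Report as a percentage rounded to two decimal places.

13.70%

Compound the nominal returns: 1.1320 × 1.0707 × 1.0220 = 1.238697.
Compound inflation: 1.0007 × 1.0797 × 1.0083 = 1.089424.
Deflate: 1.238697 / 1.089424 = 1.137021.
Total real return = 1.137021 − 1 → 13.70%.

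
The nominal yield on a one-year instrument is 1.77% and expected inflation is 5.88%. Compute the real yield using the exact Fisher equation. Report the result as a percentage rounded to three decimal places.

-3.882%

1 + r = 1.01770 / 1.05880 = 0.961182
r = 0.961182 − 1 = -3.8818%, i.e. -3.882%.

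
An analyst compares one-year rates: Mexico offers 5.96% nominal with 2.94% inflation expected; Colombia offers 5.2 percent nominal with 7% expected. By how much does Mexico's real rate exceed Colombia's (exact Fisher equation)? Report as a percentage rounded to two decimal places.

Mexico: (1 + 0.0596)/(1 + 0.0294) − 1 = 2.9337%
Colombia: (1 + 0.0520)/(1 + 0.0700) − 1 = -1.6822%
Differential = 2.9337% − (-1.6822%) = 4.6160% → 4.62%.

4.62%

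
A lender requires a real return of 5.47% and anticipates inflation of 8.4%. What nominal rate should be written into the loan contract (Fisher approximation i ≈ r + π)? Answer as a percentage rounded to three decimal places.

i ≈ r + π = 5.47% + 8.4% = 13.870%.

13.870%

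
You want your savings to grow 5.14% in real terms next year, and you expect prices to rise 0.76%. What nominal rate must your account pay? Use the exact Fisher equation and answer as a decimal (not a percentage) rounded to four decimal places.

0.0594

(1 + i) = (1 + r)(1 + π) = 1.05140 × 1.00760 = 1.05939064
i = 1.05939064 − 1, so the required nominal rate is 0.0594.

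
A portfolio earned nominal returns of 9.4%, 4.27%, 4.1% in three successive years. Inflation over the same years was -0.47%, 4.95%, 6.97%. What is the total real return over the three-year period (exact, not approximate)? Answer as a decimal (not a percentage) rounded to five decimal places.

Nominal growth factor = 1.0940 × 1.0427 × 1.0410 = 1.1874831
Price-level growth factor = 0.9953 × 1.0495 × 1.0697 = 1.1173737
Real growth factor = 1.1874831 / 1.1173737 = 1.0627448
Total real return = 1.0627448 − 1 → 0.06274.

0.06274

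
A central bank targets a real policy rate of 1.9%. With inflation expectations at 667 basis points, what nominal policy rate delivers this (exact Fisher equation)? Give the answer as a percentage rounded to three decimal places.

8.697%

(1 + i) = (1 + r)(1 + π) = 1.01900 × 1.06670 = 1.0869673
i = 1.0869673 − 1, so the required nominal rate is 8.697%.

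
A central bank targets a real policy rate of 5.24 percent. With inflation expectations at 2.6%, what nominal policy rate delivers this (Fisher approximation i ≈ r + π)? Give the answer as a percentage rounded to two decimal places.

i ≈ r + π = 5.24% + 2.6% = 7.84%.

7.84%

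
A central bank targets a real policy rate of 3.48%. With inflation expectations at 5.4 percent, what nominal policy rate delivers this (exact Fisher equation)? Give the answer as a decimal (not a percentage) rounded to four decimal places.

(1 + i) = (1 + r)(1 + π) = 1.03480 × 1.05400 = 1.0906792
i = 1.0906792 − 1, so the required nominal rate is 0.0907.

0.0907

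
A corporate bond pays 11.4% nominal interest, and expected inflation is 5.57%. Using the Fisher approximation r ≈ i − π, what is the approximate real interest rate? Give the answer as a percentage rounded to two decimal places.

5.83%

r ≈ i − π = 11.4% − 5.57% = 5.83%.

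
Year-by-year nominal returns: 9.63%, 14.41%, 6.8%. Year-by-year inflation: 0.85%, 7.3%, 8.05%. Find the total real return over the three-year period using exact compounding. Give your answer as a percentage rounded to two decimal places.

Nominal growth factor = 1.0963 × 1.1441 × 1.0680 = 1.339568
Price-level growth factor = 1.0085 × 1.0730 × 1.0805 = 1.169231
Real growth factor = 1.339568 / 1.169231 = 1.145682
Total real return = 1.145682 − 1 → 14.57%.

14.57%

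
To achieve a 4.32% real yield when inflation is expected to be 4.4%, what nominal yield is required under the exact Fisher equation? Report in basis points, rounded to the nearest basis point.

(1 + i) = (1 + r)(1 + π) = 1.04320 × 1.04400 = 1.0891008
i = 1.0891008 − 1, so the required nominal rate is 891 basis points.

891 basis points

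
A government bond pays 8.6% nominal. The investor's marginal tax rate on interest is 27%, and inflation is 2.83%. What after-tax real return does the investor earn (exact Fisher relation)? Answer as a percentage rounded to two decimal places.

3.35%

After-tax nominal return = 8.6% × (1 − 0.27) = 6.2780%.
1 + r = 1.06278 / 1.02830 = 1.033531
After-tax real rate = 1.033531 − 1 → 3.35%.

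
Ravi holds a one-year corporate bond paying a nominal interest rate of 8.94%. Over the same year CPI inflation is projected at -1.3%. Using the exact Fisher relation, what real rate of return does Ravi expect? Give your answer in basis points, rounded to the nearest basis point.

1037 basis points

By the Fisher relation, 1 + r = (1 + i)/(1 + π).
1 + r = 1.08940 / 0.98700 = 1.103749
r = 1.103749 − 1 = 10.3749%, i.e. 1037 basis points.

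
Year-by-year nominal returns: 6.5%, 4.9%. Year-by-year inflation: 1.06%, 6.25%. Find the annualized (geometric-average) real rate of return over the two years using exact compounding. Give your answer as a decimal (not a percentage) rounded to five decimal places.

0.02002

Compound the nominal returns: 1.0650 × 1.0490 = 1.11718500.
Compound inflation: 1.0106 × 1.0625 = 1.07376250.
Deflate: 1.11718500 / 1.07376250 = 1.04043958.
Annualized real rate = 1.04043958^(1/2) − 1 = 2.0019% → 0.02002.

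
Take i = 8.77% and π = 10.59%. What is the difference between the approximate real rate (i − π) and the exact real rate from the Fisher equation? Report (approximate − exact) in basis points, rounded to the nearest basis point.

-17 basis points

Approximate: r ≈ 8.770% − 10.590% = -1.8200%
Exact: (1 + 0.0877)/(1 + 0.1059) − 1 = -1.6457%
Error = -1.8200% − (-1.6457%) = -0.1743% → -17 basis points.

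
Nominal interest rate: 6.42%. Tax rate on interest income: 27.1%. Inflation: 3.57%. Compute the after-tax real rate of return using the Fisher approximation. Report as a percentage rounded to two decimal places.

1.11%

After-tax nominal return = 6.42% × (1 − 0.271) = 4.68018%.
r ≈ 4.68018% − 3.57% → 1.11%.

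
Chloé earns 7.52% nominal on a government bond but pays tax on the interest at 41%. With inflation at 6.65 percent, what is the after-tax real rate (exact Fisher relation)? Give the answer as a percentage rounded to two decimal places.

After-tax nominal return = 7.52% × (1 − 0.41) = 4.4368%.
1 + r = 1.044368 / 1.06650 = 0.979248
After-tax real rate = 0.979248 − 1 → -2.08%.

-2.08%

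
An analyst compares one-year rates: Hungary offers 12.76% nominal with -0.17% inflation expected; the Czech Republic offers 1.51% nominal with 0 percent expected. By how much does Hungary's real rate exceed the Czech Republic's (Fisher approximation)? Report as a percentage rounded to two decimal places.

11.42%

Hungary: 12.76% − (-0.17%) = 12.930%
The Czech Republic: 1.51% − 0% = 1.510%
Differential = 11.420% → 11.42%.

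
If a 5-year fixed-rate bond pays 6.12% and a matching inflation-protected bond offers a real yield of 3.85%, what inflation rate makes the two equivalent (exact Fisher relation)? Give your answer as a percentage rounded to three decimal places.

(1 + π) = (1 + i)/(1 + r) = 1.06120 / 1.03850 = 1.021858
Break-even inflation = 1.021858 − 1 → 2.186%.

2.186%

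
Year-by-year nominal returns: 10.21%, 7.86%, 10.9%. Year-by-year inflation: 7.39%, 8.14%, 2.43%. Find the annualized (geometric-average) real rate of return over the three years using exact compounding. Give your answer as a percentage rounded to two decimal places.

3.49%

Nominal growth factor = 1.1021 × 1.0786 × 1.1090 = 1.31829609
Price-level growth factor = 1.0739 × 1.0814 × 1.0243 = 1.18953543
Real growth factor = 1.31829609 / 1.18953543 = 1.10824450
Annualized real rate = 1.10824450^(1/3) − 1 = 3.4853% → 3.49%.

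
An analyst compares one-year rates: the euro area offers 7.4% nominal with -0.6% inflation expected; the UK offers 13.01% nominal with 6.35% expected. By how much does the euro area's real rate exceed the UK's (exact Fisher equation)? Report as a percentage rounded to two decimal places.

1.79%

The euro area: (1 + 0.0740)/(1 − 0.0060) − 1 = 8.0483%
The UK: (1 + 0.1301)/(1 + 0.0635) − 1 = 6.2623%
Differential = 8.0483% − 6.2623% = 1.7859% → 1.79%.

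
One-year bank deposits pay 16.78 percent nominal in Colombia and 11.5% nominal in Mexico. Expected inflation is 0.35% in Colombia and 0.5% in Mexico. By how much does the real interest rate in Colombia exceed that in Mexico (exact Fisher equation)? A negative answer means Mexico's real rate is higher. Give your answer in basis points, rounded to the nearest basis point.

543 basis points

Colombia: (1 + 0.1678)/(1 + 0.0035) − 1 = 16.3727%
Mexico: (1 + 0.1150)/(1 + 0.0050) − 1 = 10.9453%
Differential = 16.3727% − 10.9453% = 5.4274% → 543 basis points.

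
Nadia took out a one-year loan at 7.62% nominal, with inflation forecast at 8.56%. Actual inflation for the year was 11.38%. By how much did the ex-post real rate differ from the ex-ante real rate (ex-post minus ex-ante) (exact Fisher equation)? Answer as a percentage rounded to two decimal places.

-2.51%

Ex-ante: (1 + 0.0762)/(1 + 0.0856) − 1 = -0.8659%
Ex-post: (1 + 0.0762)/(1 + 0.1138) − 1 = -3.3758%
Difference (ex-post − ex-ante) = -2.5099% → -2.51%.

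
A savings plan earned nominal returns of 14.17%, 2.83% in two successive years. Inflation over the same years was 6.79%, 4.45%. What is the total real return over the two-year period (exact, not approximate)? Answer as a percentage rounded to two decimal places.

Compound the nominal returns: 1.1417 × 1.0283 = 1.174010.
Compound inflation: 1.0679 × 1.0445 = 1.115422.
Deflate: 1.174010 / 1.115422 = 1.052526.
Total real return = 1.052526 − 1 → 5.25%.

5.25%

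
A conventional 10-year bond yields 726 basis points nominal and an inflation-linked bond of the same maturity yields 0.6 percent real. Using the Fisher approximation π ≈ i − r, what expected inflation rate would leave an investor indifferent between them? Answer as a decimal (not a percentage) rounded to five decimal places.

0.06660

π ≈ i − r = 7.26% − 0.6% → 0.06660.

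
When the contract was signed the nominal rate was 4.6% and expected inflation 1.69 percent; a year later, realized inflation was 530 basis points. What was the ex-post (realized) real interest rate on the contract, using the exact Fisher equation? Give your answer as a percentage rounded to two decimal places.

-0.66%

Ex-post: (1 + 0.0460)/(1 + 0.0530) − 1 = -0.6648%
So the realized real rate is -0.66%.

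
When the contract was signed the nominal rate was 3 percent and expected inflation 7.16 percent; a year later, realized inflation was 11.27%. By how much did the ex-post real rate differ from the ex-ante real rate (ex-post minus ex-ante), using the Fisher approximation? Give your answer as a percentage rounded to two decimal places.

-4.11%

Ex-ante: 3% − 7.16% = -4.160%
Ex-post: 3% − 11.27% = -8.270%
Difference (ex-post − ex-ante) = -4.1100% → -4.11%.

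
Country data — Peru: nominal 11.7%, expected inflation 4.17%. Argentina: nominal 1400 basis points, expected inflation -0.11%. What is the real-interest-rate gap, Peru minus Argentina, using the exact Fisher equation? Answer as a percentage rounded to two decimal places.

Peru: (1 + 0.1170)/(1 + 0.0417) − 1 = 7.2286%
Argentina: (1 + 0.1400)/(1 − 0.0011) − 1 = 14.1255%
Differential = 7.2286% − 14.1255% = -6.8970% → -6.90%.

-6.90%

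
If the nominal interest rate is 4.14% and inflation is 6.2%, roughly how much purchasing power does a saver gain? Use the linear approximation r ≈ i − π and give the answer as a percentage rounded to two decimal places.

r ≈ i − π = 4.14% − 6.2% = -2.06%.

-2.06%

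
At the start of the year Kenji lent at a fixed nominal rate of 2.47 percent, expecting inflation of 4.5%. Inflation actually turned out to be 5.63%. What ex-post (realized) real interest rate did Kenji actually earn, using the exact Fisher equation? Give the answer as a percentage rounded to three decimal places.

Ex-post: (1 + 0.0247)/(1 + 0.0563) − 1 = -2.9916%
So the realized real rate is -2.992%.

-2.992%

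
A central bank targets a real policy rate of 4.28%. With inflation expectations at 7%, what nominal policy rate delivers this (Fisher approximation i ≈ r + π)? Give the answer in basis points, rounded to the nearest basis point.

i ≈ r + π = 4.28% + 7% = 1128 basis points.

1128 basis points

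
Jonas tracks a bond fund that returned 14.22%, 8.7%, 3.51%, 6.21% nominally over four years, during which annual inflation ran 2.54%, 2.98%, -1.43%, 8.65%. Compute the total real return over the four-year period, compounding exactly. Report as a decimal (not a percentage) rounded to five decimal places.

Nominal growth factor = 1.1422 × 1.0870 × 1.0351 × 1.0621 = 1.364958
Price-level growth factor = 1.0254 × 1.0298 × 0.9857 × 1.0865 = 1.130891
Real growth factor = 1.364958 / 1.130891 = 1.206976
Total real return = 1.206976 − 1 → 0.20698.

0.20698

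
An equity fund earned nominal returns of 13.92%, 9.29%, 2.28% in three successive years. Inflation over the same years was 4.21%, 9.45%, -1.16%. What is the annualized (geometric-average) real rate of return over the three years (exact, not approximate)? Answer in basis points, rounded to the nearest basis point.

414 basis points

Nominal growth factor = 1.1392 × 1.0929 × 1.0228 = 1.27341840
Price-level growth factor = 1.0421 × 1.0945 × 0.9884 = 1.12734774
Real growth factor = 1.27341840 / 1.12734774 = 1.12957019
Annualized real rate = 1.12957019^(1/3) − 1 = 4.1448% → 414 basis points.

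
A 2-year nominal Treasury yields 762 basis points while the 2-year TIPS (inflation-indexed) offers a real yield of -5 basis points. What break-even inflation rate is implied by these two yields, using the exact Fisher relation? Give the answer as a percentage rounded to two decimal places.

(1 + π) = (1 + i)/(1 + r) = 1.07620 / 0.99950 = 1.076738
Break-even inflation = 1.076738 − 1 → 7.67%.

7.67%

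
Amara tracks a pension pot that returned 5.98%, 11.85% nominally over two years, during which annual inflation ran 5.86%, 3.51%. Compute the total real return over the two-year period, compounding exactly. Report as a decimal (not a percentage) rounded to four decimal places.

Nominal growth factor = 1.0598 × 1.1185 = 1.185386
Price-level growth factor = 1.0586 × 1.0351 = 1.095757
Real growth factor = 1.185386 / 1.095757 = 1.081797
Total real return = 1.081797 − 1 → 0.0818.

0.0818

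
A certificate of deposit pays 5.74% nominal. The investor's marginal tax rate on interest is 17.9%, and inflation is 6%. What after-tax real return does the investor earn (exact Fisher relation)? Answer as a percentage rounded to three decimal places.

After-tax nominal return = 5.74% × (1 − 0.179) = 4.71254%.
1 + r = 1.0471254 / 1.06000 = 0.987854
After-tax real rate = 0.987854 − 1 → -1.215%.

-1.215%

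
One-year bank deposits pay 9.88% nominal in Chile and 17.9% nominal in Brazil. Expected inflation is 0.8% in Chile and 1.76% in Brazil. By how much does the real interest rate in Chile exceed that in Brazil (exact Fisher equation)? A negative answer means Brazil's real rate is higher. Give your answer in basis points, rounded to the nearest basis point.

-685 basis points

Chile: (1 + 0.0988)/(1 + 0.0080) − 1 = 9.0079%
Brazil: (1 + 0.1790)/(1 + 0.0176) − 1 = 15.8608%
Differential = 9.0079% − 15.8608% = -6.8529% → -685 basis points.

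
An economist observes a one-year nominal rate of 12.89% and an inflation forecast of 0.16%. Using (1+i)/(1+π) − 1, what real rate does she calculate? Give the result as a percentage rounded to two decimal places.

By the Fisher identity, 1 + r = (1 + i)/(1 + π).
1 + r = 1.12890 / 1.00160 = 1.127097
r = 1.127097 − 1 = 12.7097%, i.e. 12.71%.

12.71%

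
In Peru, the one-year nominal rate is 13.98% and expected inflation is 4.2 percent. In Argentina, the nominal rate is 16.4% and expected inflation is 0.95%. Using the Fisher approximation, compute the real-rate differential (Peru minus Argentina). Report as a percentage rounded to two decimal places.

Peru: 13.98% − 4.2% = 9.780%
Argentina: 16.4% − 0.95% = 15.450%
Differential = -5.670% → -5.67%.

-5.67%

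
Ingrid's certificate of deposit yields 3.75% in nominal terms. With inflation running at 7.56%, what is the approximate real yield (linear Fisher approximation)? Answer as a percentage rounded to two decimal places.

r ≈ i − π = 3.75% − 7.56% = -3.81%.

-3.81%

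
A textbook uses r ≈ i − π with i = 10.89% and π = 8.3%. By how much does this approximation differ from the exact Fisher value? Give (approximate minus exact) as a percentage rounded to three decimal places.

0.198%

Approximate: r ≈ 10.890% − 8.300% = 2.5900%
Exact: (1 + 0.1089)/(1 + 0.0830) − 1 = 2.39151%
Error = 2.5900% − 2.39151% = 0.19849% → 0.198%.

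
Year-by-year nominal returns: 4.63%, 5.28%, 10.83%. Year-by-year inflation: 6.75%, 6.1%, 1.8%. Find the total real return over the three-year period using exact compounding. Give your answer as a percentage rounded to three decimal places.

5.884%

Nominal growth factor = 1.0463 × 1.0528 × 1.1083 = 1.2208419
Price-level growth factor = 1.0675 × 1.0610 × 1.0180 = 1.1530046
Real growth factor = 1.2208419 / 1.1530046 = 1.0588352
Total real return = 1.0588352 − 1 → 5.884%.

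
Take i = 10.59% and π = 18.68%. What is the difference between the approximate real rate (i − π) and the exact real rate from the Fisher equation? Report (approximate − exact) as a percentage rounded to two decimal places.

Approximate: r ≈ 10.590% − 18.680% = -8.0900%
Exact: (1 + 0.1059)/(1 + 0.1868) − 1 = -6.8166%
Error = -8.0900% − (-6.8166%) = -1.2734% → -1.27%.

-1.27%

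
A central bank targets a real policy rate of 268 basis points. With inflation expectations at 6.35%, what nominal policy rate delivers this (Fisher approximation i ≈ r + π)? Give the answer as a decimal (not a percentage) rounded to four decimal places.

i ≈ r + π = 2.68% + 6.35% = 0.0903.

0.0903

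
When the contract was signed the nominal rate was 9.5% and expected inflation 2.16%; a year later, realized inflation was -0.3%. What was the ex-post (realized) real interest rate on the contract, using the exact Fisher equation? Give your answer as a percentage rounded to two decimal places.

9.83%

Ex-post: (1 + 0.0950)/(1 − 0.0030) − 1 = 9.8295%
So the realized real rate is 9.83%.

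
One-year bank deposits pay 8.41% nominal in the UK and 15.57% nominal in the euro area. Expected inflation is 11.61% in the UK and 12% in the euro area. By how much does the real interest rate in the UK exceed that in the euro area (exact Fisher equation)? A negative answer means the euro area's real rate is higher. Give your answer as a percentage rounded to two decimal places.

The UK: (1 + 0.0841)/(1 + 0.1161) − 1 = -2.8671%
The euro area: (1 + 0.1557)/(1 + 0.1200) − 1 = 3.1875%
Differential = -2.8671% − 3.1875% = -6.0546% → -6.05%.

-6.05%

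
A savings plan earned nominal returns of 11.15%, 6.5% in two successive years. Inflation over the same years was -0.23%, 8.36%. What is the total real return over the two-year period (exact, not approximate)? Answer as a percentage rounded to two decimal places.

Compound the nominal returns: 1.1115 × 1.0650 = 1.183748.
Compound inflation: 0.9977 × 1.0836 = 1.081108.
Deflate: 1.183748 / 1.081108 = 1.094939.
Total real return = 1.094939 − 1 → 9.49%.

9.49%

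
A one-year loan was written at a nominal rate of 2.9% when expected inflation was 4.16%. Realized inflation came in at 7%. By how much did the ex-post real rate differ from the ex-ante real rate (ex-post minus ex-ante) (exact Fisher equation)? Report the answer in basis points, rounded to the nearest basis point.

Ex-ante: (1 + 0.0290)/(1 + 0.0416) − 1 = -1.2097%
Ex-post: (1 + 0.0290)/(1 + 0.0700) − 1 = -3.8318%
Difference (ex-post − ex-ante) = -2.6221% → -262 basis points.

-262 basis points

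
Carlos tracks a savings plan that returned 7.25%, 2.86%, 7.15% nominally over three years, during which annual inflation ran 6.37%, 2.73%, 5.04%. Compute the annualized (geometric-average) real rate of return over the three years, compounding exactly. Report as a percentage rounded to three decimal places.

0.985%

Nominal growth factor = 1.0725 × 1.0286 × 1.0715 = 1.18205041
Price-level growth factor = 1.0637 × 1.0273 × 1.0504 = 1.14781306
Real growth factor = 1.18205041 / 1.14781306 = 1.02982833
Annualized real rate = 1.02982833^(1/3) − 1 = 0.9846% → 0.985%.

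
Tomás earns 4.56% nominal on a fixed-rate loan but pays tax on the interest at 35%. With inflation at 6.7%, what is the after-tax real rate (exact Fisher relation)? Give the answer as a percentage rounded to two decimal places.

-3.50%

After-tax nominal return = 4.56% × (1 − 0.35) = 2.9640%.
1 + r = 1.02964 / 1.06700 = 0.964986
After-tax real rate = 0.964986 − 1 → -3.50%.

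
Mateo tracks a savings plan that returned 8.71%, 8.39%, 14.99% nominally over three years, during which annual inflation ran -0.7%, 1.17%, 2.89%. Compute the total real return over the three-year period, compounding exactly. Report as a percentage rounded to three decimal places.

31.082%

Nominal growth factor = 1.0871 × 1.0839 × 1.1499 = 1.3549360
Price-level growth factor = 0.9930 × 1.0117 × 1.0289 = 1.0336516
Real growth factor = 1.3549360 / 1.0336516 = 1.3108247
Total real return = 1.3108247 − 1 → 31.082%.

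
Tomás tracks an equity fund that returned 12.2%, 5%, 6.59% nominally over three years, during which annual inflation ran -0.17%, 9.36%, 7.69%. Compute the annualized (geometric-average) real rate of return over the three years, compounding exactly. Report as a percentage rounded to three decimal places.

2.220%

Compound the nominal returns: 1.1220 × 1.0500 × 1.0659 = 1.25573679.
Compound inflation: 0.9983 × 1.0936 × 1.0769 = 1.17569575.
Deflate: 1.25573679 / 1.17569575 = 1.06807972.
Annualized real rate = 1.06807972^(1/3) − 1 = 2.2197% → 2.220%.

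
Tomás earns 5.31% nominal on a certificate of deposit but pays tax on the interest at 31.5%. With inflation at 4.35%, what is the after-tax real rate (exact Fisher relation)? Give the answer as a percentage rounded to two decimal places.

After-tax nominal return = 5.31% × (1 − 0.315) = 3.63735%.
1 + r = 1.0363735 / 1.04350 = 0.993171
After-tax real rate = 0.993171 − 1 → -0.68%.

-0.68%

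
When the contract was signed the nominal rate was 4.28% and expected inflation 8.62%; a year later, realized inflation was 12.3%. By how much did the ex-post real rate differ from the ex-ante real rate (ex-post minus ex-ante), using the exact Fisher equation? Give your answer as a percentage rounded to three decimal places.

-3.146%

Ex-ante: (1 + 0.0428)/(1 + 0.0862) − 1 = -3.9956%
Ex-post: (1 + 0.0428)/(1 + 0.1230) − 1 = -7.1416%
Difference (ex-post − ex-ante) = -3.1460% → -3.146%.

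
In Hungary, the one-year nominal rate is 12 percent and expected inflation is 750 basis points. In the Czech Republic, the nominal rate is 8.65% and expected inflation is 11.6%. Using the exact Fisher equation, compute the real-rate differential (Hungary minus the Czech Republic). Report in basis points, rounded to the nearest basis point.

683 basis points

Hungary: (1 + 0.1200)/(1 + 0.0750) − 1 = 4.1860%
The Czech Republic: (1 + 0.0865)/(1 + 0.1160) − 1 = -2.6434%
Differential = 4.1860% − (-2.6434%) = 6.8294% → 683 basis points.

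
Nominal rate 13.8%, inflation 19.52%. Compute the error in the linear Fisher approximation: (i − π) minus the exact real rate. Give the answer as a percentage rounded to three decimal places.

Approximate: r ≈ 13.800% − 19.520% = -5.7200%
Exact: (1 + 0.1380)/(1 + 0.1952) − 1 = -4.7858%
Error = -5.7200% − (-4.7858%) = -0.9342% → -0.934%.

-0.934%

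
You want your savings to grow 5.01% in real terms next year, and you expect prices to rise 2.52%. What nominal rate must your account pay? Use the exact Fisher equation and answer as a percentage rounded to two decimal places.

(1 + i) = (1 + r)(1 + π) = 1.05010 × 1.02520 = 1.07656252
i = 1.07656252 − 1, so the required nominal rate is 7.66%.

7.66%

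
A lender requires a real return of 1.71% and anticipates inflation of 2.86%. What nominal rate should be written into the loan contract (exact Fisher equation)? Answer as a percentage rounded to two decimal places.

(1 + i) = (1 + r)(1 + π) = 1.01710 × 1.02860 = 1.04618906
i = 1.04618906 − 1, so the required nominal rate is 4.62%.

4.62%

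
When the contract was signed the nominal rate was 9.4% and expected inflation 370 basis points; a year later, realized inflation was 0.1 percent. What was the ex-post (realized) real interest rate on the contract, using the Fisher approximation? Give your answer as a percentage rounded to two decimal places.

9.30%

Ex-post: 9.4% − 0.1% = 9.300%
So the realized real rate is 9.30%.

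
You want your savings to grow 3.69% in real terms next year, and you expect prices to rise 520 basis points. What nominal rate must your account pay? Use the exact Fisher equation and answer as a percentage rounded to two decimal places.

9.08%

(1 + i) = (1 + r)(1 + π) = 1.03690 × 1.05200 = 1.0908188
i = 1.0908188 − 1, so the required nominal rate is 9.08%.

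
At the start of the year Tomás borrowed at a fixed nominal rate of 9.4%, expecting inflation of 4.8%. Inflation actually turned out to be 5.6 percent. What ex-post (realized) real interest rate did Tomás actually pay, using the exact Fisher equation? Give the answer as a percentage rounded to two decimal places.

3.60%

Ex-post: (1 + 0.0940)/(1 + 0.0560) − 1 = 3.5985%
So the realized real rate is 3.60%.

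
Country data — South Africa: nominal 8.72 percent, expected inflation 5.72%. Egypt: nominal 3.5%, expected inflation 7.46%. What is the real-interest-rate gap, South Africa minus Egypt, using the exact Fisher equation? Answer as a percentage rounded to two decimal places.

South Africa: (1 + 0.0872)/(1 + 0.0572) − 1 = 2.8377%
Egypt: (1 + 0.0350)/(1 + 0.0746) − 1 = -3.6851%
Differential = 2.8377% − (-3.6851%) = 6.5228% → 6.52%.

6.52%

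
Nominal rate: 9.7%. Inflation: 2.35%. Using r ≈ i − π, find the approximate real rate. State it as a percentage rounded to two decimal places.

r ≈ i − π = 9.7% − 2.35% = 7.35%.

7.35%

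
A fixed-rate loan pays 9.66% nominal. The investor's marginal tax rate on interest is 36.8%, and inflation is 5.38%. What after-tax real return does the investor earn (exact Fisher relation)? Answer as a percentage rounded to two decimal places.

0.69%

After-tax nominal return = 9.66% × (1 − 0.368) = 6.10512%.
1 + r = 1.0610512 / 1.05380 = 1.006881
After-tax real rate = 1.006881 − 1 → 0.69%.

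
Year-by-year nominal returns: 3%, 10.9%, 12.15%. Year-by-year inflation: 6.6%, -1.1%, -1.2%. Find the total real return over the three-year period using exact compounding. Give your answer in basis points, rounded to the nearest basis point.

2299 basis points

Compound the nominal returns: 1.0300 × 1.1090 × 1.1215 = 1.281056.
Compound inflation: 1.0660 × 0.9890 × 0.9880 = 1.041623.
Deflate: 1.281056 / 1.041623 = 1.229865.
Total real return = 1.229865 − 1 → 2299 basis points.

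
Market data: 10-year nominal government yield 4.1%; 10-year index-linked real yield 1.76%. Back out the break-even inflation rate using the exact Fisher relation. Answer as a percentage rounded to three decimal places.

2.300%

(1 + π) = (1 + i)/(1 + r) = 1.04100 / 1.01760 = 1.0229953
Break-even inflation = 1.0229953 − 1 → 2.300%.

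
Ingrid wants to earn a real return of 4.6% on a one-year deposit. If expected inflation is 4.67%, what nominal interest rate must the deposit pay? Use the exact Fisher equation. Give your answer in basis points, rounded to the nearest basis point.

948 basis points

(1 + i) = (1 + r)(1 + π) = 1.04600 × 1.04670 = 1.0948482
i = 1.0948482 − 1, so the required nominal rate is 948 basis points.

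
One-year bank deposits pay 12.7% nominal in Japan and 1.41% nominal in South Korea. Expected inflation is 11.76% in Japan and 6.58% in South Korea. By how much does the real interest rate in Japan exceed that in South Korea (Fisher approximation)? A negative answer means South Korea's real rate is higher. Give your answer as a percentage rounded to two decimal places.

6.11%

Japan: 12.7% − 11.76% = 0.940%
South Korea: 1.41% − 6.58% = -5.170%
Differential = 6.110% → 6.11%.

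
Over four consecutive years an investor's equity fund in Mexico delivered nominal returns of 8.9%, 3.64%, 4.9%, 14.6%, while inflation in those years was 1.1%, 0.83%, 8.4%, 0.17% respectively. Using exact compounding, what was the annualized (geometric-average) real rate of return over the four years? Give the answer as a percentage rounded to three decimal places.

Nominal growth factor = 1.0890 × 1.0364 × 1.0490 × 1.1460 = 1.35679861
Price-level growth factor = 1.0110 × 1.0083 × 1.0840 × 1.0017 = 1.10689870
Real growth factor = 1.35679861 / 1.10689870 = 1.22576583
Annualized real rate = 1.22576583^(1/4) − 1 = 5.2209% → 5.221%.

5.221%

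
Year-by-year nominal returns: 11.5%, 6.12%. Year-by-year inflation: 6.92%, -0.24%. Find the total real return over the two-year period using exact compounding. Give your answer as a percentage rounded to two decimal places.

10.93%

Compound the nominal returns: 1.1150 × 1.0612 = 1.183238.
Compound inflation: 1.0692 × 0.9976 = 1.066634.
Deflate: 1.183238 / 1.066634 = 1.109320.
Total real return = 1.109320 − 1 → 10.93%.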